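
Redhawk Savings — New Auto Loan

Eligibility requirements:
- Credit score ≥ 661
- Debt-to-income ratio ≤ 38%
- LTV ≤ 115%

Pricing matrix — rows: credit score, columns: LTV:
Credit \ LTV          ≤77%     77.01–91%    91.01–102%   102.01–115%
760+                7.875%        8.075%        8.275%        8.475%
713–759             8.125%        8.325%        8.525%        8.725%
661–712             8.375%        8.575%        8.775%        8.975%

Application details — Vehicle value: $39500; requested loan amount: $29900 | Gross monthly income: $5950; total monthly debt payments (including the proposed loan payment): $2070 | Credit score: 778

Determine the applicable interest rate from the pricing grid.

7.875%

Credit score 778 ≥ 661; Debt-to-income = 2,070/5,950 = 34.8% — meets 38% limit
Loan-to-value = 29,900/39,500 = 75.7% — pass (115% max)
Row: 778 falls in 760+. Column: 75.7% falls in ≤77%. Rate = 7.875%.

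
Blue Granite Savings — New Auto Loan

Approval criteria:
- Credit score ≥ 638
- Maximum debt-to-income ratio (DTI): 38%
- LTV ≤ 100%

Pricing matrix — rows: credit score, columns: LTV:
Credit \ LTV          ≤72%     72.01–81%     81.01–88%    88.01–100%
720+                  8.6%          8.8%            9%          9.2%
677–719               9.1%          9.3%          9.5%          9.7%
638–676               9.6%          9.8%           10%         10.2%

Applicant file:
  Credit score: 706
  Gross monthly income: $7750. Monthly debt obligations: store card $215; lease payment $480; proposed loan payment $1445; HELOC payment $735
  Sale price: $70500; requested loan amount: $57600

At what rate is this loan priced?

Credit score 706 ≥ 638; Total monthly debts = (215 + 480 + 1,445 + 735) = 2,875. DTI = 2,875/7,750 = 37.1% ≤ 38%
Loan-to-value = 57,600/70,500 = 81.7% — pass (100% max)
Score 706 is in the 677–719 band; LTV 81.7% is in the 81.01–88% band → 9.5%.

9.5%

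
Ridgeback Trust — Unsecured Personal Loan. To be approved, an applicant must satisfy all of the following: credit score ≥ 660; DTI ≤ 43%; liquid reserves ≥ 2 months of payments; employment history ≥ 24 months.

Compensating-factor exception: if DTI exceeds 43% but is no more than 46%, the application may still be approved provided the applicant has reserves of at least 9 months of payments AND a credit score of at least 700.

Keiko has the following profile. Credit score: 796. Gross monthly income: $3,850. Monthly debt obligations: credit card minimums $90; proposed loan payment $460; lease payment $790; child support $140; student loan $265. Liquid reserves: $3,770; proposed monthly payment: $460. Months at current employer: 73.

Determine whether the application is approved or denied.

Credit score 796 ≥ 660 (meets base)
Total debts = (90 + 460 + 790 + 140 + 265) = 1,745. DTI = 1,745/3,850 = 45.3% > 43% — standard DTI limit exceeded.
Reserves: 3,770 ÷ 460 = 8.2 months (meets 2-month minimum)
Employment 73 ≥ 24 months
45.3% falls in the override range (43%–46%), so the compensating-factor test applies.
Reserves 8.2 < 9 months; credit score 796 ≥ 700.
Compensating-factor requirement not fully met.

Denied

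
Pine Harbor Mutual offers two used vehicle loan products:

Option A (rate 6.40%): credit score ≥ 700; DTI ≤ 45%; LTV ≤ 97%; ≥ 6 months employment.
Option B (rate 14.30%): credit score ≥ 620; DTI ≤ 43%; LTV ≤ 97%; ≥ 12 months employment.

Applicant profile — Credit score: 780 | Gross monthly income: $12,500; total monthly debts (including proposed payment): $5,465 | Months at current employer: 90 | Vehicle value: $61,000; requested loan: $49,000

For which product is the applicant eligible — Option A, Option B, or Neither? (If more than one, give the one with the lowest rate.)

Option A

DTI = 5,465/12,500 = 43.7%.
LTV = 49,000/61,000 = 80.3%.
Option A: score 780 ≥ 700; DTI 43.7% ≤ 45%; LTV 80.3% ≤ 97%; employment 90 ≥ 6 mo → qualifies.
Option B: score 780 ≥ 620; DTI 43.7% > 43%; LTV 80.3% ≤ 97%; employment 90 ≥ 12 mo → does not qualify.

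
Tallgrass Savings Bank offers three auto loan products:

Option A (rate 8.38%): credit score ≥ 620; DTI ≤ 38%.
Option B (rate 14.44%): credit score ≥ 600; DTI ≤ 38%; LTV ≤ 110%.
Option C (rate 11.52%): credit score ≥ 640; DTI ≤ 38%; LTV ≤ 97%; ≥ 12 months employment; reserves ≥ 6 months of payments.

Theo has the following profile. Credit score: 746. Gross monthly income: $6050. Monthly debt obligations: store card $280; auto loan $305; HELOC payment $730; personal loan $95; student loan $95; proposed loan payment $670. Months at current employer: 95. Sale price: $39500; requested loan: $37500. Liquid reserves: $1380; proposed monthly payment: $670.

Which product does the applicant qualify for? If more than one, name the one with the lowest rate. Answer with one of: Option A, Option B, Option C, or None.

Total debts = (280 + 305 + 730 + 95 + 95 + 670) = 2,175; DTI = 2,175/6,050 = 36%.
LTV = 37,500/39,500 = 94.9%.
Reserves = 1,380/670 = 2.1 months.
Option A: score 746 ≥ 620; DTI 36% ≤ 38% → qualifies.
Option B: score 746 ≥ 600; DTI 36% ≤ 38%; LTV 94.9% ≤ 110% → qualifies.
Option C: score 746 ≥ 640; DTI 36% ≤ 38%; LTV 94.9% ≤ 97%; employment 95 ≥ 12 mo; reserves 2.1 < 6 mo → does not qualify.
Qualifying: Option A, Option B. Lowest rate is 8.38% → Option A.

Option A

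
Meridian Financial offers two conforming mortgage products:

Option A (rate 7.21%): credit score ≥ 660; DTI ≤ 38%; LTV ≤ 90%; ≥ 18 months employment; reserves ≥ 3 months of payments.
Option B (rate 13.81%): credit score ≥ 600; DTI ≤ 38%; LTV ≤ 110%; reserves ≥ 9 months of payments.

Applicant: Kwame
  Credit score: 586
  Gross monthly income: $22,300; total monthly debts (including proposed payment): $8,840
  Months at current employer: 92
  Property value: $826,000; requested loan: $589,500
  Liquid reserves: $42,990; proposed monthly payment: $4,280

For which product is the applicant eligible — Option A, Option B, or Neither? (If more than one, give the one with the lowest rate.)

Neither

DTI = 8,840/22,300 = 39.6%.
LTV = 589,500/826,000 = 71.4%.
Reserves = 42,990/4,280 = 10.0 months.
Option A: score 586 < 660; DTI 39.6% > 38%; LTV 71.4% ≤ 90%; employment 92 ≥ 18 mo; reserves 10.0 ≥ 3 mo → does not qualify.
Option B: score 586 < 600; DTI 39.6% > 38%; LTV 71.4% ≤ 110%; reserves 10.0 ≥ 9 mo → does not qualify.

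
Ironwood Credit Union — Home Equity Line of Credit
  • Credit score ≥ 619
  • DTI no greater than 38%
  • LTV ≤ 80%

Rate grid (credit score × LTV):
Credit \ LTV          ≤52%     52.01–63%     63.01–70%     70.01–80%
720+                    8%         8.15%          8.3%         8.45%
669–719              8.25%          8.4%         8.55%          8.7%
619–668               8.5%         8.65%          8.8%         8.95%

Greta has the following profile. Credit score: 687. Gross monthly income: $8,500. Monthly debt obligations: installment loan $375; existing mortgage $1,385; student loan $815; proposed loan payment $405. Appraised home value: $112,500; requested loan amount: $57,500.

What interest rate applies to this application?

8.25%

Credit score 687 ≥ 619; Total monthly debts = (375 + 1,385 + 815 + 405) = 2,980. Debt-to-income = 2,980/8,500 = 35.1% — meets 38% limit
Loan-to-value = 57,500/112,500 = 51.1% — pass (80% max)
Row: 687 falls in 669–719. Column: 51.1% falls in ≤52%. Rate = 8.25%.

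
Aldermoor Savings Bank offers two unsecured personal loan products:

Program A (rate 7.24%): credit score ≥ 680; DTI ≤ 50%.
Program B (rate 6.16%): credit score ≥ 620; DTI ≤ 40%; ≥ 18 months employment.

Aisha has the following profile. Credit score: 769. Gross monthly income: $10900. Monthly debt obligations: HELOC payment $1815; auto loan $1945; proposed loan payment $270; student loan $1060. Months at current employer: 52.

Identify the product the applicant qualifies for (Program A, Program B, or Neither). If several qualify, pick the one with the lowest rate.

Program A

Total debts = (1,815 + 1,945 + 270 + 1,060) = 5,090; DTI = 5,090/10,900 = 46.7%.
Program A: score 769 ≥ 680; DTI 46.7% ≤ 50% → qualifies.
Program B: score 769 ≥ 620; DTI 46.7% > 40%; employment 52 ≥ 18 mo → does not qualify.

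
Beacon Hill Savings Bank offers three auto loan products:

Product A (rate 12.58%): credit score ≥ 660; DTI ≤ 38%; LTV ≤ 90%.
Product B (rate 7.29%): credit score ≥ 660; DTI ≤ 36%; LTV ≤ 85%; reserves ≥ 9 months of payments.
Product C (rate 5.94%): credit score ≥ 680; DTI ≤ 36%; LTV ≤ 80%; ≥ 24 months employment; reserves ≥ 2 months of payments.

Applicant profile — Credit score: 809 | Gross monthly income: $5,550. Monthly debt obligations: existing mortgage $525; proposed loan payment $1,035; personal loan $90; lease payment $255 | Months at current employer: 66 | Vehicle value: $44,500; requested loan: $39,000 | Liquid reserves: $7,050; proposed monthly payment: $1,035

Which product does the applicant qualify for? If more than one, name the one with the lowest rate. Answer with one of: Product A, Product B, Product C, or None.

Product A

Total debts = (525 + 1,035 + 90 + 255) = 1,905; DTI = 1,905/5,550 = 34.3%.
LTV = 39,000/44,500 = 87.6%.
Reserves = 7,050/1,035 = 6.8 months.
Product A: score 809 ≥ 660; DTI 34.3% ≤ 38%; LTV 87.6% ≤ 90% → qualifies.
Product B: score 809 ≥ 660; DTI 34.3% ≤ 36%; LTV 87.6% > 85%; reserves 6.8 < 9 mo → does not qualify.
Product C: score 809 ≥ 680; DTI 34.3% ≤ 36%; LTV 87.6% > 80%; employment 66 ≥ 24 mo; reserves 6.8 ≥ 2 mo → does not qualify.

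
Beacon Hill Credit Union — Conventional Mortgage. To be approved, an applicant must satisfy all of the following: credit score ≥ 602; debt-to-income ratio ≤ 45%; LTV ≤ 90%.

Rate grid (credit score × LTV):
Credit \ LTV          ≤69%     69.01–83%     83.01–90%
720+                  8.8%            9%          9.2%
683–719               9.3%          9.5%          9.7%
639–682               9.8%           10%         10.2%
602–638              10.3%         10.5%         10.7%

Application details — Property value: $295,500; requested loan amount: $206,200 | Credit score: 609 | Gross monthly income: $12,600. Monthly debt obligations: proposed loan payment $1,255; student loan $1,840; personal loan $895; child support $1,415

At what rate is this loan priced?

Credit score 609 ≥ 602; Total monthly debts = (1,255 + 1,840 + 895 + 1,415) = 5,405. Debt-to-income = 5,405/12,600 = 42.9% — meets 45% limit
LTV: 206,200 ÷ 295,500 = 69.8%, within 90% cap
Score 609 is in the 602–638 band; LTV 69.8% is in the 69.01–83% band → 10.5%.

10.5%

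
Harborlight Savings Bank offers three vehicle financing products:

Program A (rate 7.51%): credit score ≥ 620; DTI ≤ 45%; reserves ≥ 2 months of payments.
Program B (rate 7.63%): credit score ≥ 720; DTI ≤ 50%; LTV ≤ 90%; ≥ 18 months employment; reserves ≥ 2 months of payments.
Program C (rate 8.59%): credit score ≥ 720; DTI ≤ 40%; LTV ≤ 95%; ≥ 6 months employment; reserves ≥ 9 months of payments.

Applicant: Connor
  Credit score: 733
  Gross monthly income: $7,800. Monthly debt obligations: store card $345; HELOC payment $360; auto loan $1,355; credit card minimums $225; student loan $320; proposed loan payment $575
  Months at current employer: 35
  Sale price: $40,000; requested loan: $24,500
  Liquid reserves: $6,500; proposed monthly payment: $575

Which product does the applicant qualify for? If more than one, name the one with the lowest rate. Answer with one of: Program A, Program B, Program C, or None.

Program A

Total debts = (345 + 360 + 1,355 + 225 + 320 + 575) = 3,180; DTI = 3,180/7,800 = 40.8%.
LTV = 24,500/40,000 = 61.2%.
Reserves = 6,500/575 = 11.3 months.
Program A: score 733 ≥ 620; DTI 40.8% ≤ 45%; reserves 11.3 ≥ 2 mo → qualifies.
Program B: score 733 ≥ 720; DTI 40.8% ≤ 50%; LTV 61.2% ≤ 90%; employment 35 ≥ 18 mo; reserves 11.3 ≥ 2 mo → qualifies.
Program C: score 733 ≥ 720; DTI 40.8% > 40%; LTV 61.2% ≤ 95%; employment 35 ≥ 6 mo; reserves 11.3 ≥ 9 mo → does not qualify.
Qualifying: Program A, Program B. Lowest rate is 7.51% → Program A.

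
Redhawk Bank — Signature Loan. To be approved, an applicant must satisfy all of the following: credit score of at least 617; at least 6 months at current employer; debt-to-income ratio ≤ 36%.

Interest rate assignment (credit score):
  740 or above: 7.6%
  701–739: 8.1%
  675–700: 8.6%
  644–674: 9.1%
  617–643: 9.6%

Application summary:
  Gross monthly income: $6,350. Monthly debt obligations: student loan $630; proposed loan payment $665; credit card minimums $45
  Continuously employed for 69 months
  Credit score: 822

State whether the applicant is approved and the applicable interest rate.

Credit score 822 ≥ 617 (meets minimum)
Employment 69 ≥ 6 months
Total monthly debts = (630 + 665 + 45) = 1,340. DTI: 1,340 ÷ 6,350 = 21.1%, within the 36% cap
All requirements met. Score 822 falls in the 740 or above tier → 7.6%.

Approved at 7.6%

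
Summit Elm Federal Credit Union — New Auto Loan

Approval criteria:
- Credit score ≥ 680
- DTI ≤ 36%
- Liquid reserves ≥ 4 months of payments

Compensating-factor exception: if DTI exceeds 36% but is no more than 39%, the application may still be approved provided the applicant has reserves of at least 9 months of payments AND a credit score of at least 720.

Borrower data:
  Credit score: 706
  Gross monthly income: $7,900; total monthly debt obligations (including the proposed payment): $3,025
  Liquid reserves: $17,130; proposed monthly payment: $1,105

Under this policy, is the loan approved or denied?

Credit score 706 ≥ 680 (meets base)
DTI = 3,025/7,900 = 38.3% > 36% — standard DTI limit exceeded.
Reserves: 17,130 ÷ 1,105 = 15.5 months (meets 4-month minimum)
38.3% falls in the override range (36%–39%), so the compensating-factor test applies.
Override check — reserves: 15.5 mo (ok); score: 706 (below 720).
Compensating-factor requirement not fully met.

Denied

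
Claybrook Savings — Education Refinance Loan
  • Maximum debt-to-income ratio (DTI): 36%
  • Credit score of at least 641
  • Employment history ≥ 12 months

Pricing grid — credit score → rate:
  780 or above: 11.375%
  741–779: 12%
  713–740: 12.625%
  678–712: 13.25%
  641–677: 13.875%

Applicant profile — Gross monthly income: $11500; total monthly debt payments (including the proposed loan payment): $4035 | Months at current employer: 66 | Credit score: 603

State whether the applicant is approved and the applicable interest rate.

Credit score 603 < 641 (below minimum)
Employment 66 ≥ 12 months
DTI: 4,035 ÷ 11,500 = 35.1%, within the 36% cap
Not all requirements met → denied.

Denied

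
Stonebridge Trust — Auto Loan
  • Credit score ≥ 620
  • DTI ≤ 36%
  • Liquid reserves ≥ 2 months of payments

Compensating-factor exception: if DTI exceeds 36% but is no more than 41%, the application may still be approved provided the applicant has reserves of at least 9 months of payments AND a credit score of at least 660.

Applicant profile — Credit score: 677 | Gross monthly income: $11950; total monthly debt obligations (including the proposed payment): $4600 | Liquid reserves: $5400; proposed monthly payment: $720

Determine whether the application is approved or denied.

Credit score 677 ≥ 620 (meets base)
DTI: 4,600 ÷ 11,950 = 38.5%, over the 36% base limit.
Reserves = 5,400/720 = 7.5 months ≥ 2
38.5% falls in the override range (36%–41%), so the compensating-factor test applies.
Override check — reserves: 7.5 mo (short of 9); score: 677 (ok).
Override conditions not both satisfied; exception does not apply.

Denied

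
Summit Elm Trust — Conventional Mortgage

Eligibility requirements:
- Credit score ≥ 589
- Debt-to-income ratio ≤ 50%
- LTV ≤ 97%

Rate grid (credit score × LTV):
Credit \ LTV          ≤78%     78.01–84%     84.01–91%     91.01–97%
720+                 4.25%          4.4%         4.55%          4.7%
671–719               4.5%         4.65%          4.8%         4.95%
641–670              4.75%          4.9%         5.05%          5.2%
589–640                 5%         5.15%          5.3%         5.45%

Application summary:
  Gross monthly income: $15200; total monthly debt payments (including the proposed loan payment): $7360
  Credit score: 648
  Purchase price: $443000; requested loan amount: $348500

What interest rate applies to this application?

4.9%

Credit score 648 ≥ 589; Debt-to-income = 7,360/15,200 = 48.4% — meets 50% limit
LTV = 348,500/443,000 = 78.7% ≤ 97%
Row: 648 falls in 641–670. Column: 78.7% falls in 78.01–84%. Rate = 4.9%.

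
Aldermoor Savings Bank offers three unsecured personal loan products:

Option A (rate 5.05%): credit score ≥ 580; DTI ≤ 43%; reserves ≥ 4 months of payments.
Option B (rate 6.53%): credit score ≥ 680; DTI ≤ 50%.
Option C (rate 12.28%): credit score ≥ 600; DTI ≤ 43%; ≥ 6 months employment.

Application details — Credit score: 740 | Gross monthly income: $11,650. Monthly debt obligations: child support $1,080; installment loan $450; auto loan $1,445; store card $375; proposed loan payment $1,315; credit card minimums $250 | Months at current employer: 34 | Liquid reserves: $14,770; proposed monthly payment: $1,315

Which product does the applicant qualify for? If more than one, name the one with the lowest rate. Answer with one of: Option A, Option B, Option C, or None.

Total debts = (1,080 + 450 + 1,445 + 375 + 1,315 + 250) = 4,915; DTI = 4,915/11,650 = 42.2%.
Reserves = 14,770/1,315 = 11.2 months.
Option A: score 740 ≥ 580; DTI 42.2% ≤ 43%; reserves 11.2 ≥ 4 mo → qualifies.
Option B: score 740 ≥ 680; DTI 42.2% ≤ 50% → qualifies.
Option C: score 740 ≥ 600; DTI 42.2% ≤ 43%; employment 34 ≥ 6 mo → qualifies.
Qualifying: Option A, Option B, Option C. Lowest rate is 5.05% → Option A.

Option A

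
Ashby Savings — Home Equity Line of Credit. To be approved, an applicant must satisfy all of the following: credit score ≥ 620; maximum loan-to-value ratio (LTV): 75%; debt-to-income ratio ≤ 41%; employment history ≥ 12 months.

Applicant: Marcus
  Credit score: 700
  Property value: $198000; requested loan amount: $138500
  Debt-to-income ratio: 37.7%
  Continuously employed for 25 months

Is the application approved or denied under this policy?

Approved

Credit score 700 ≥ 620 (meets)
Loan-to-value = 138,500/198,000 = 69.9% — pass (75% max)
DTI 37.7% is within the 41% limit
Employment 25 ≥ 12 months
All criteria satisfied.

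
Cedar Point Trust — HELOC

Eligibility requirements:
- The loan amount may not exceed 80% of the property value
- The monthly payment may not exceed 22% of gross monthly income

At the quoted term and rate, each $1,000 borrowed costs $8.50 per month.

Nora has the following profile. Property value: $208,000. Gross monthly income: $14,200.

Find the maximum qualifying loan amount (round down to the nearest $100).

Payment cap: 22% × $14,200 = $3,124/month.
At $8.50 per $1,000, that supports 3,124/8.50 × 1,000 ≈ $367,529 → $367,500.
LTV cap: 80% × $208,000 = $166,400 → $166,400.
Binding constraint: loan-to-value.

$166,400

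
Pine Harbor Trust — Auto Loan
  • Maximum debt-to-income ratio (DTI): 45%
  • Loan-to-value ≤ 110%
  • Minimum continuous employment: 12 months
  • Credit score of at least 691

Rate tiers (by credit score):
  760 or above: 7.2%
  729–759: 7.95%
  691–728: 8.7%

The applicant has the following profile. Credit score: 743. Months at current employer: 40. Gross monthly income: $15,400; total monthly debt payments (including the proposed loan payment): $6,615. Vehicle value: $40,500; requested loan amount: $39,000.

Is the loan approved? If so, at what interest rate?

Credit score 743 ≥ 691 (meets minimum)
LTV = 39,000/40,500 = 96.3% ≤ 110%
DTI: 6,615 ÷ 15,400 = 43%, within the 45% cap
Employment 40 ≥ 12 months
All requirements met. Score 743 falls in the 729–759 tier → 7.95%.

Approved at 7.95%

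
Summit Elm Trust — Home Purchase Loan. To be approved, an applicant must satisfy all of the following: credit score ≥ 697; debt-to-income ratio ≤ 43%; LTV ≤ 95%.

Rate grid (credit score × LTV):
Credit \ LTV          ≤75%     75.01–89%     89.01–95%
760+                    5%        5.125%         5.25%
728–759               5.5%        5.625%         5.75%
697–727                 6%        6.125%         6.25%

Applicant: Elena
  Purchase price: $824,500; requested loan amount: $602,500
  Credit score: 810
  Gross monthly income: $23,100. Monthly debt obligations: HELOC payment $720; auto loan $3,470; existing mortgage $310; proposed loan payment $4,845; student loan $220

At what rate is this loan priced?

5%

Credit score 810 ≥ 697; Total monthly debts = (720 + 3,470 + 310 + 4,845 + 220) = 9,565. Debt-to-income = 9,565/23,100 = 41.4% — meets 43% limit
LTV: 602,500 ÷ 824,500 = 73.1%, within 95% cap
Credit 810 → row 760+; LTV 73.1% → column ≤75%. Grid cell → 5%.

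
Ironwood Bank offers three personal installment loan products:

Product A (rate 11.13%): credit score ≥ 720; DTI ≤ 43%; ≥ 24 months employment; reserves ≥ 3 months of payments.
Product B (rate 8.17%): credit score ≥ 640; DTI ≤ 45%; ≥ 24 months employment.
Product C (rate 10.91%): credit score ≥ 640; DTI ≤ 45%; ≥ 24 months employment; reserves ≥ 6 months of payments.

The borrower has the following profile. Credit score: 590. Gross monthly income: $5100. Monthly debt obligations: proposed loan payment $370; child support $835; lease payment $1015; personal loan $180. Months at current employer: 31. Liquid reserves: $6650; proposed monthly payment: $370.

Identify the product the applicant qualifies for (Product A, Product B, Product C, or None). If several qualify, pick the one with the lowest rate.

None

Total debts = (370 + 835 + 1,015 + 180) = 2,400; DTI = 2,400/5,100 = 47.1%.
Reserves = 6,650/370 = 18.0 months.
Product A: score 590 < 720; DTI 47.1% > 43%; employment 31 ≥ 24 mo; reserves 18.0 ≥ 3 mo → does not qualify.
Product B: score 590 < 640; DTI 47.1% > 45%; employment 31 ≥ 24 mo → does not qualify.
Product C: score 590 < 640; DTI 47.1% > 45%; employment 31 ≥ 24 mo; reserves 18.0 ≥ 6 mo → does not qualify.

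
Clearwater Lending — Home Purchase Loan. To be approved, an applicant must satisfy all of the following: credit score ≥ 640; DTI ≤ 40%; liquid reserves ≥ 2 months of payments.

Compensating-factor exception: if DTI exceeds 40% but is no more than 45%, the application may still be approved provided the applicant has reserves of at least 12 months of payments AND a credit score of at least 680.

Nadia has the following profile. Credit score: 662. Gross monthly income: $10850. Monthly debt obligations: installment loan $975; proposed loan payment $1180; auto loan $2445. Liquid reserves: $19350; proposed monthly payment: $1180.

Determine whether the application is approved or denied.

Credit score 662 ≥ 640 (meets base)
Total debts = (975 + 1,180 + 2,445) = 4,600. DTI: 4,600 ÷ 10,850 = 42.4%, over the 40% base limit.
Liquid reserves cover 19,350/1,180 = 16.4 months — ≥ 2 required
DTI 42.4% is within the 40%–45% exception band; checking compensating factors.
Override check — reserves: 16.4 mo (ok); score: 662 (below 680).
Compensating-factor requirement not fully met.

Denied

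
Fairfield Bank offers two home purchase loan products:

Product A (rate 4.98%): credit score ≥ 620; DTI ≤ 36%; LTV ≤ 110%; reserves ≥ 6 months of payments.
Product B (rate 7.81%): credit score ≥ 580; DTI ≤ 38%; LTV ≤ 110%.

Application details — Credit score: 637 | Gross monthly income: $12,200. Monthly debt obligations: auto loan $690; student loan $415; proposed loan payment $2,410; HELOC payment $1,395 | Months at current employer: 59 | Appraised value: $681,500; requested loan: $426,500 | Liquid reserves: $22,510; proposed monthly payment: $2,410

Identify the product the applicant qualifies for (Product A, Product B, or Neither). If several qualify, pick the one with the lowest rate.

Total debts = (690 + 415 + 2,410 + 1,395) = 4,910; DTI = 4,910/12,200 = 40.2%.
LTV = 426,500/681,500 = 62.6%.
Reserves = 22,510/2,410 = 9.3 months.
Product A: score 637 ≥ 620; DTI 40.2% > 36%; LTV 62.6% ≤ 110%; reserves 9.3 ≥ 6 mo → does not qualify.
Product B: score 637 ≥ 580; DTI 40.2% > 38%; LTV 62.6% ≤ 110% → does not qualify.

Neither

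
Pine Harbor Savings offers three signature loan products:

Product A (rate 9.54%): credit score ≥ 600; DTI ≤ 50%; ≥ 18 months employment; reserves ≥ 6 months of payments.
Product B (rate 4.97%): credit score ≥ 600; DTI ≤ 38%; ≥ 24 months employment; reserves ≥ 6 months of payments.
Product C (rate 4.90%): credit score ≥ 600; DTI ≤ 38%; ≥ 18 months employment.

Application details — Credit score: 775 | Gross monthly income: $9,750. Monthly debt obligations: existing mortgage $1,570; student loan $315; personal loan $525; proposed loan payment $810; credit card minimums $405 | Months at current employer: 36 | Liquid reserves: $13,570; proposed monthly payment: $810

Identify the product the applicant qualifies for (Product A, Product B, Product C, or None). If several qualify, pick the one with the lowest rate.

Total debts = (1,570 + 315 + 525 + 810 + 405) = 3,625; DTI = 3,625/9,750 = 37.2%.
Reserves = 13,570/810 = 16.8 months.
Product A: score 775 ≥ 600; DTI 37.2% ≤ 50%; employment 36 ≥ 18 mo; reserves 16.8 ≥ 6 mo → qualifies.
Product B: score 775 ≥ 600; DTI 37.2% ≤ 38%; employment 36 ≥ 24 mo; reserves 16.8 ≥ 6 mo → qualifies.
Product C: score 775 ≥ 600; DTI 37.2% ≤ 38%; employment 36 ≥ 18 mo → qualifies.
Qualifying: Product A, Product B, Product C. Lowest rate is 4.90% → Product C.

Product C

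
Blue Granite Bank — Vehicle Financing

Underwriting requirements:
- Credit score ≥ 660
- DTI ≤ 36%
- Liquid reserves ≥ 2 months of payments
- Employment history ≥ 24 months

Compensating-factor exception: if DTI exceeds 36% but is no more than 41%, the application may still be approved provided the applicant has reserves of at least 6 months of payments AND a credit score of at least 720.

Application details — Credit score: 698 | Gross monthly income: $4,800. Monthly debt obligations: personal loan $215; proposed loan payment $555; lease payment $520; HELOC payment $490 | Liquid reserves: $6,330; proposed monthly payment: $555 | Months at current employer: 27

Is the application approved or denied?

Denied

Credit score 698 ≥ 660 (meets base)
Total debts = (215 + 555 + 520 + 490) = 1,780. DTI: 1,780 ÷ 4,800 = 37.1%, over the 36% base limit.
Liquid reserves cover 6,330/555 = 11.4 months — ≥ 2 required
Employment 27 ≥ 24 months
DTI 37.1% is within the 36%–41% exception band; checking compensating factors.
Override check — reserves: 11.4 mo (ok); score: 698 (below 720).
Compensating-factor requirement not fully met.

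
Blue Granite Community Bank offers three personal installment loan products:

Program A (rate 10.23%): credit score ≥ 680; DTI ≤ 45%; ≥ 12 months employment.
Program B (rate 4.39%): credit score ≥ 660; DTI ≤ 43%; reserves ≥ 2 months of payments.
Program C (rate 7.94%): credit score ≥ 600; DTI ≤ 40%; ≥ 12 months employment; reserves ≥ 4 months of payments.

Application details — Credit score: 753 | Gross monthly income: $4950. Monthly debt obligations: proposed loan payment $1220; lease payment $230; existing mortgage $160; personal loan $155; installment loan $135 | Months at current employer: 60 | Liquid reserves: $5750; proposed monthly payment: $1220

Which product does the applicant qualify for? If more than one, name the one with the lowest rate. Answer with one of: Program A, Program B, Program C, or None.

Program B

Total debts = (1,220 + 230 + 160 + 155 + 135) = 1,900; DTI = 1,900/4,950 = 38.4%.
Reserves = 5,750/1,220 = 4.7 months.
Program A: score 753 ≥ 680; DTI 38.4% ≤ 45%; employment 60 ≥ 12 mo → qualifies.
Program B: score 753 ≥ 660; DTI 38.4% ≤ 43%; reserves 4.7 ≥ 2 mo → qualifies.
Program C: score 753 ≥ 600; DTI 38.4% ≤ 40%; employment 60 ≥ 12 mo; reserves 4.7 ≥ 4 mo → qualifies.
Qualifying: Program A, Program B, Program C. Lowest rate is 4.39% → Program B.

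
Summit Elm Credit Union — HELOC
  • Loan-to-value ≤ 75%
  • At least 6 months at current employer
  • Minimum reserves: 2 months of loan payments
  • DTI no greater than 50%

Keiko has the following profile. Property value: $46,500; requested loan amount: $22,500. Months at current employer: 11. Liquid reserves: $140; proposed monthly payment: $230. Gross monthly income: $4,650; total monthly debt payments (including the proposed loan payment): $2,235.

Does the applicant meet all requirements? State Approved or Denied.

LTV: 22,500 ÷ 46,500 = 48.4%, within 75% cap
Employment 11 ≥ 6 months
Reserves: 140 ÷ 230 = 0.6 months (below 2-month minimum)
DTI: 2,235 ÷ 4,650 = 48.1%, within the 50% cap
Fails on reserves.

Denied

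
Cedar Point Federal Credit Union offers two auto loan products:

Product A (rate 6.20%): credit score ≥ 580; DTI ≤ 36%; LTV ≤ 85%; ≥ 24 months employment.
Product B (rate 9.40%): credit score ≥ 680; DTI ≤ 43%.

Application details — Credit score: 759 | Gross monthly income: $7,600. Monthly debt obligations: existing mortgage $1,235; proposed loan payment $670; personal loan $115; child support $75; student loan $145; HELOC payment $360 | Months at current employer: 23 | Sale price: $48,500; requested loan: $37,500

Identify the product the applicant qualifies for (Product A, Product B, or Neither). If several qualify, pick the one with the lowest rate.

Total debts = (1,235 + 670 + 115 + 75 + 145 + 360) = 2,600; DTI = 2,600/7,600 = 34.2%.
LTV = 37,500/48,500 = 77.3%.
Product A: score 759 ≥ 580; DTI 34.2% ≤ 36%; LTV 77.3% ≤ 85%; employment 23 < 24 mo → does not qualify.
Product B: score 759 ≥ 680; DTI 34.2% ≤ 43% → qualifies.

Product B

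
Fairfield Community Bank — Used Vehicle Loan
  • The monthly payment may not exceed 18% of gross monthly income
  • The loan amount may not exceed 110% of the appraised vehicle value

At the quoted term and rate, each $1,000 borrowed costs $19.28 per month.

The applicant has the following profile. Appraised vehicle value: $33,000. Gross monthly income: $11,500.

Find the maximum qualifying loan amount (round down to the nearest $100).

$36,300

Payment cap: 18% × $11,500 = $2,070/month.
At $19.28 per $1,000, that supports 2,070/19.28 × 1,000 ≈ $107,365 → $107,300.
LTV cap: 110% × $33,000 = $36,300 → $36,300.
Binding constraint: loan-to-value.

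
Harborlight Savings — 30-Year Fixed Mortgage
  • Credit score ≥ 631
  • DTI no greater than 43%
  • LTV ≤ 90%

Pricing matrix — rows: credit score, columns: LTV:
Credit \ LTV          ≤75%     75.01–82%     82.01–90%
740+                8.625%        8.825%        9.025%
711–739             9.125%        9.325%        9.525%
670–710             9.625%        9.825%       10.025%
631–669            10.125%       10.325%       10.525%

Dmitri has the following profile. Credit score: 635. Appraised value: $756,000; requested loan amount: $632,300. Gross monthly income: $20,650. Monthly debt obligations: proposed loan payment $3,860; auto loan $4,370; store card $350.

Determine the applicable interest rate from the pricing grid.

10.525%

Credit score 635 ≥ 631; Total monthly debts = (3,860 + 4,370 + 350) = 8,580. DTI: 8,580 ÷ 20,650 = 41.5%, within the 43% cap
Loan-to-value = 632,300/756,000 = 83.6% — pass (90% max)
Score 635 is in the 631–669 band; LTV 83.6% is in the 82.01–90% band → 10.525%.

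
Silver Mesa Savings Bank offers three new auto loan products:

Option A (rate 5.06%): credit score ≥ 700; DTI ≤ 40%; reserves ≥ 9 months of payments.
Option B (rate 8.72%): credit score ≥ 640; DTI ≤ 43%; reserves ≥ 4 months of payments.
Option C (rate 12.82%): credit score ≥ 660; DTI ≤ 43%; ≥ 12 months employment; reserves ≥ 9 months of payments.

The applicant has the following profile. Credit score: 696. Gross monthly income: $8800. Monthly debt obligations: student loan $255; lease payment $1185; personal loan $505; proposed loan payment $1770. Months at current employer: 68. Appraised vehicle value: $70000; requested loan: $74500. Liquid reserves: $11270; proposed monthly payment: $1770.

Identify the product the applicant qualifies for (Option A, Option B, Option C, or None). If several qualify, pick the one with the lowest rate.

Total debts = (255 + 1,185 + 505 + 1,770) = 3,715; DTI = 3,715/8,800 = 42.2%.
LTV = 74,500/70,000 = 106.4%.
Reserves = 11,270/1,770 = 6.4 months.
Option A: score 696 < 700; DTI 42.2% > 40%; reserves 6.4 < 9 mo → does not qualify.
Option B: score 696 ≥ 640; DTI 42.2% ≤ 43%; reserves 6.4 ≥ 4 mo → qualifies.
Option C: score 696 ≥ 660; DTI 42.2% ≤ 43%; employment 68 ≥ 12 mo; reserves 6.4 < 9 mo → does not qualify.

Option B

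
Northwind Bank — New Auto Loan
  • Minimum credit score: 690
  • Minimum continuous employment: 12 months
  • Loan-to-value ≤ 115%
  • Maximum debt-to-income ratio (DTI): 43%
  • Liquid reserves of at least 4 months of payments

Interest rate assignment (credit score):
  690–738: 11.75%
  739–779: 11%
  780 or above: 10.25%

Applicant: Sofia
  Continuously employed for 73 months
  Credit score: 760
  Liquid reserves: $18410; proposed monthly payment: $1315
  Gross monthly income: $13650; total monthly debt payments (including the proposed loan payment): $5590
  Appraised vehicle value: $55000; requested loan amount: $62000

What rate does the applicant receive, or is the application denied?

Approved at 11%

Credit score 760 ≥ 690 (meets minimum)
DTI: 5,590 ÷ 13,650 = 41%, within the 43% cap
Liquid reserves cover 18,410/1,315 = 14.0 months — ≥ 4 required
Loan-to-value = 62,000/55,000 = 112.7% — pass (115% max)
Employment 73 ≥ 12 months
All requirements met. Score 760 falls in the 739–779 tier → 11%.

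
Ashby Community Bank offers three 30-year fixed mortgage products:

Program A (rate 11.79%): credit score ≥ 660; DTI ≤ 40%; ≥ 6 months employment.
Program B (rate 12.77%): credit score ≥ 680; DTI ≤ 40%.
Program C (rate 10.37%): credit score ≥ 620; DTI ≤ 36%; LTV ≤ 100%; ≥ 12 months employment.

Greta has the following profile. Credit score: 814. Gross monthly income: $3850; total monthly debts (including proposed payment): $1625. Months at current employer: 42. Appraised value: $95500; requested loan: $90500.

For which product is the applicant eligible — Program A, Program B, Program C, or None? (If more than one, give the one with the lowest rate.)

DTI = 1,625/3,850 = 42.2%.
LTV = 90,500/95,500 = 94.8%.
Program A: score 814 ≥ 660; DTI 42.2% > 40%; employment 42 ≥ 6 mo → does not qualify.
Program B: score 814 ≥ 680; DTI 42.2% > 40% → does not qualify.
Program C: score 814 ≥ 620; DTI 42.2% > 36%; LTV 94.8% ≤ 100%; employment 42 ≥ 12 mo → does not qualify.

None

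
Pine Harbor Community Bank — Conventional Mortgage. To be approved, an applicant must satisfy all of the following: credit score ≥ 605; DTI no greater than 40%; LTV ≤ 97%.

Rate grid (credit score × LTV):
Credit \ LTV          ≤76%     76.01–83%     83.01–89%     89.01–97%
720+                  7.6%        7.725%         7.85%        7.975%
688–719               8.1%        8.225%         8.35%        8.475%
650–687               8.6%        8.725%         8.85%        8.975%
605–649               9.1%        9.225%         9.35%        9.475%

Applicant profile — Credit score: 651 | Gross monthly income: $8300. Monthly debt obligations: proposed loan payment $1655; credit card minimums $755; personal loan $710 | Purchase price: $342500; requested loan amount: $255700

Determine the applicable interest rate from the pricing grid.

8.6%

Credit score 651 ≥ 605; Total monthly debts = (1,655 + 755 + 710) = 3,120. Debt-to-income = 3,120/8,300 = 37.6% — meets 40% limit
Loan-to-value = 255,700/342,500 = 74.7% — pass (97% max)
Score 651 is in the 650–687 band; LTV 74.7% is in the ≤76% band → 8.6%.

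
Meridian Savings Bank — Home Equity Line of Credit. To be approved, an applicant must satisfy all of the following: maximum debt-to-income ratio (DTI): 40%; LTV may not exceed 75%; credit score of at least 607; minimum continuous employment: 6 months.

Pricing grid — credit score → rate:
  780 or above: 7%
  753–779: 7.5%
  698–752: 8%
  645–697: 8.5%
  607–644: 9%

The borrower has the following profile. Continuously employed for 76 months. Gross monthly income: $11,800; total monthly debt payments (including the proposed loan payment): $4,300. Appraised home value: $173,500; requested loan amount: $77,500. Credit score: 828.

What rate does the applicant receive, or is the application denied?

Credit score 828 ≥ 607 (meets minimum)
DTI: 4,300 ÷ 11,800 = 36.4%, within the 40% cap
Employment 76 ≥ 6 months
Loan-to-value = 77,500/173,500 = 44.7% — pass (75% max)
All requirements met. Score 828 falls in the 780 or above tier → 7%.

Approved at 7%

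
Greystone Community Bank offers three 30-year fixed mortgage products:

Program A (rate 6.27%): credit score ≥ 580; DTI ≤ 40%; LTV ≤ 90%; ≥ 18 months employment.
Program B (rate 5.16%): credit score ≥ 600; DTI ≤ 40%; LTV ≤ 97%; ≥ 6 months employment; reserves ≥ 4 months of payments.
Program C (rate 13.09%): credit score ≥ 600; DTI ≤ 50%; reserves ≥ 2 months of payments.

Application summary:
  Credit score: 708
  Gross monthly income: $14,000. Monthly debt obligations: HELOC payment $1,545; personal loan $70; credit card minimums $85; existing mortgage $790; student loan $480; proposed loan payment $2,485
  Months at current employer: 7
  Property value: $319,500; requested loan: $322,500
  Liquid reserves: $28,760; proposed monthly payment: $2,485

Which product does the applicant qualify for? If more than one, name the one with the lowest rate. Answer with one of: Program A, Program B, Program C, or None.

Program C

Total debts = (1,545 + 70 + 85 + 790 + 480 + 2,485) = 5,455; DTI = 5,455/14,000 = 39%.
LTV = 322,500/319,500 = 100.9%.
Reserves = 28,760/2,485 = 11.6 months.
Program A: score 708 ≥ 580; DTI 39% ≤ 40%; LTV 100.9% > 90%; employment 7 < 18 mo → does not qualify.
Program B: score 708 ≥ 600; DTI 39% ≤ 40%; LTV 100.9% > 97%; employment 7 ≥ 6 mo; reserves 11.6 ≥ 4 mo → does not qualify.
Program C: score 708 ≥ 600; DTI 39% ≤ 50%; reserves 11.6 ≥ 2 mo → qualifies.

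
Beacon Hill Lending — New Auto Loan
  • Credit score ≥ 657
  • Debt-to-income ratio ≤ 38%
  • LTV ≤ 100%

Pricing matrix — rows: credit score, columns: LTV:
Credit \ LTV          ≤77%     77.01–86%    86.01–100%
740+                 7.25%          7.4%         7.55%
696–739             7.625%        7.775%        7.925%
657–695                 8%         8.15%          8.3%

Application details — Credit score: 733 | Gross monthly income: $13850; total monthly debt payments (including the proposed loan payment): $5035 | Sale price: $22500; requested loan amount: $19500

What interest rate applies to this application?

7.925%

Credit score 733 ≥ 657; Debt-to-income = 5,035/13,850 = 36.4% — meets 38% limit
LTV = 19,500/22,500 = 86.7% ≤ 100%
Score 733 is in the 696–739 band; LTV 86.7% is in the 86.01–100% band → 7.925%.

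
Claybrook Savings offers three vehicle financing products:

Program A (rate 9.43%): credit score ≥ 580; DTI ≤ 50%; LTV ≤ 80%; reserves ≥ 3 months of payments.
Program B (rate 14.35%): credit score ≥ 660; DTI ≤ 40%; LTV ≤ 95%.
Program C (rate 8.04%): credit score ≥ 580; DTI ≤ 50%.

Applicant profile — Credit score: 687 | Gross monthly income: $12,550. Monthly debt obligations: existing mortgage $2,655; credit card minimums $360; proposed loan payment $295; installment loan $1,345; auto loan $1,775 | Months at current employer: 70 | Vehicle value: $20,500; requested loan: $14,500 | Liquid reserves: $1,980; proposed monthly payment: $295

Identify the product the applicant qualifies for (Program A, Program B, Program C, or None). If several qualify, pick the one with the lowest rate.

None

Total debts = (2,655 + 360 + 295 + 1,345 + 1,775) = 6,430; DTI = 6,430/12,550 = 51.2%.
LTV = 14,500/20,500 = 70.7%.
Reserves = 1,980/295 = 6.7 months.
Program A: score 687 ≥ 580; DTI 51.2% > 50%; LTV 70.7% ≤ 80%; reserves 6.7 ≥ 3 mo → does not qualify.
Program B: score 687 ≥ 660; DTI 51.2% > 40%; LTV 70.7% ≤ 95% → does not qualify.
Program C: score 687 ≥ 580; DTI 51.2% > 50% → does not qualify.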